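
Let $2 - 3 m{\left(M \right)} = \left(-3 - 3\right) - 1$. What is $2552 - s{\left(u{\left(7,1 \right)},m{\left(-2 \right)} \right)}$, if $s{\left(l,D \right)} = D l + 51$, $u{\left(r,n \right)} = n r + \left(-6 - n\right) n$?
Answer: $2501$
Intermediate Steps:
$u{\left(r,n \right)} = n r + n \left(-6 - n\right)$
$m{\left(M \right)} = 3$ ($m{\left(M \right)} = \frac{2}{3} - \frac{\left(-3 - 3\right) - 1}{3} = \frac{2}{3} - \frac{-6 - 1}{3} = \frac{2}{3} - - \frac{7}{3} = \frac{2}{3} + \frac{7}{3} = 3$)
$s{\left(l,D \right)} = 51 + D l$
$2552 - s{\left(u{\left(7,1 \right)},m{\left(-2 \right)} \right)} = 2552 - \left(51 + 3 \cdot 1 \left(-6 + 7 - 1\right)\right) = 2552 - \left(51 + 3 \cdot 1 \cdot 0\right) = 2552 - \left(51 + 3 \cdot 0\right) = 2552 - \left(51 + 0\right) = 2552 - 51 = 2501$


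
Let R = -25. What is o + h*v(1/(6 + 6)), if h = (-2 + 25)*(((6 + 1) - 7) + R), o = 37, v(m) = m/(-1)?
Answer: 1019/12 ≈ 84.917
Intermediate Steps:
v(m) = -m (v(m) = m*(-1) = -m)
h = -575 (h = (-2 + 25)*(((6 + 1) - 7) - 25) = 23*((7 - 7) - 25) = 23*(0 - 25) = 23*(-25) = -575)
o + h*v(1/(6 + 6)) = 37 - (-575)/(6 + 6) = 37 - (-575)/12 = 37 - 575*(-1/12) = 37 + 575/12 = 1019/12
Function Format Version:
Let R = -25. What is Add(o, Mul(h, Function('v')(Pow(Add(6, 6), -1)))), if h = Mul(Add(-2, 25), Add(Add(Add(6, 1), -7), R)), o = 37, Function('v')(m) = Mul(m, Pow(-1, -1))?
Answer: Rational(1019, 12) ≈ 84.917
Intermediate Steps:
Function('v')(m) = Mul(-1, m) (Function('v')(m) = Mul(m, -1) = Mul(-1, m))
h = -575 (h = Mul(Add(-2, 25), Add(Add(Add(6, 1), -7), -25)) = Mul(23, Add(Add(7, -7), -25)) = Mul(23, Add(0, -25)) = Mul(23, -25) = -575)
Add(o, Mul(h, Function('v')(Pow(Add(6, 6), -1)))) = Add(37, Mul(-575, Mul(-1, Pow(Add(6, 6), -1)))) = Add(37, Mul(-575, Mul(-1, Pow(12, -1)))) = Add(37, Mul(-575, Mul(-1, Rational(1, 12)))) = Add(37, Mul(-575, Rational(-1, 12))) = Add(37, Rational(575, 12)) = Rational(1019, 12)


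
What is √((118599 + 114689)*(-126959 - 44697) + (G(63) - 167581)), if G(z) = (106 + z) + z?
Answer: I*√40045452277 ≈ 2.0011e+5*I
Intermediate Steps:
G(z) = 106 + 2*z
√((118599 + 114689)*(-126959 - 44697) + (G(63) - 167581)) = √((118599 + 114689)*(-126959 - 44697) + ((106 + 2*63) - 167581)) = √(233288*(-171656) + ((106 + 126) - 167581)) = √(-40045284928 + (232 - 167581)) = √(-40045284928 - 167349) = √(-40045452277) = I*√40045452277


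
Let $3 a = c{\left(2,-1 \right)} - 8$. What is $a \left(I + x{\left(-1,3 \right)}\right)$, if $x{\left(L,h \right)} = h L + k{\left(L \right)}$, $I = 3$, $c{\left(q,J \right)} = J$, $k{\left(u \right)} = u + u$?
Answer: $6$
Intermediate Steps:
$k{\left(u \right)} = 2 u$
$x{\left(L,h \right)} = 2 L + L h$ ($x{\left(L,h \right)} = h L + 2 L = L h + 2 L = 2 L + L h$)
$a = -3$ ($a = \frac{-1 - 8}{3} = \frac{1}{3} \left(-9\right) = -3$)
$a \left(I + x{\left(-1,3 \right)}\right) = - 3 \left(3 - \left(2 + 3\right)\right) = - 3 \left(3 - 5\right) = \left(-3\right) \left(-2\right) = 6$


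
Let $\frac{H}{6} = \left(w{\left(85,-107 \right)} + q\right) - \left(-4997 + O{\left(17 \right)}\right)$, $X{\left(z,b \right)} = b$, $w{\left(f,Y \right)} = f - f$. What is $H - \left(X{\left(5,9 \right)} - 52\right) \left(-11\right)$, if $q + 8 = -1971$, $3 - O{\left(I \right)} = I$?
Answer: $17719$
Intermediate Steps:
$w{\left(f,Y \right)} = 0$
$O{\left(I \right)} = 3 - I$
$q = -1979$ ($q = -8 - 1971 = -1979$)
$H = 18192$ ($H = 6 \left(\left(0 - 1979\right) + \left(\left(1834 + 3163\right) - \left(3 - 17\right)\right)\right) = 6 \left(-1979 + \left(4997 - \left(3 - 17\right)\right)\right) = 6 \left(-1979 + \left(4997 - -14\right)\right) = 6 \left(-1979 + \left(4997 + 14\right)\right) = 6 \left(-1979 + 5011\right) = 6 \cdot 3032 = 18192$)
$H - \left(X{\left(5,9 \right)} - 52\right) \left(-11\right) = 18192 - \left(9 - 52\right) \left(-11\right) = 18192 - \left(-43\right) \left(-11\right) = 18192 - 473 = 17719$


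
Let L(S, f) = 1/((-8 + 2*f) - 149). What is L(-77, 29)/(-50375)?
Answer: 1/4987125 ≈ 2.0052e-7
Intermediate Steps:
L(S, f) = 1/(-157 + 2*f)
L(-77, 29)/(-50375) = 1/((-157 + 2*29)*(-50375)) = -1/50375/(-157 + 58) = -1/50375/(-99) = -1/99*(-1/50375) = 1/4987125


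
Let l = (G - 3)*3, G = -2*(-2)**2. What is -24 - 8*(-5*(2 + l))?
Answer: -1264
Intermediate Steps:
G = -8 (G = -2*4 = -8)
l = -33 (l = (-8 - 3)*3 = -11*3 = -33)
-24 - 8*(-5*(2 + l)) = -24 - 8*(-5*(2 - 33)) = -24 - 8*(-5*(-31)) = -24 - 1240 = -1264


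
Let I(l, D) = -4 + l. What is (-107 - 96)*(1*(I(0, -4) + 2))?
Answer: 406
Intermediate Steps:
(-107 - 96)*(1*(I(0, -4) + 2)) = (-107 - 96)*(1*((-4 + 0) + 2)) = -203*(-4 + 2) = -203*(-2) = 406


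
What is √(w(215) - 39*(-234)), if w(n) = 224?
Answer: 5*√374 ≈ 96.695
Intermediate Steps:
√(w(215) - 39*(-234)) = √(224 - 39*(-234)) = √(224 + 9126) = √9350 = 5*√374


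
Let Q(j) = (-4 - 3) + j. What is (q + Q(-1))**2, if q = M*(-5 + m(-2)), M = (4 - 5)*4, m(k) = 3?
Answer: 0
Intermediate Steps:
Q(j) = -7 + j
M = -4 (M = -1*4 = -4)
q = 8 (q = -4*(-5 + 3) = -4*(-2) = 8)
(q + Q(-1))**2 = (8 + (-7 - 1))**2 = (8 - 8)**2 = 0**2 = 0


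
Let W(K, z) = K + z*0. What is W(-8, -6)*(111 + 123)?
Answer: -1872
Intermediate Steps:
W(K, z) = K (W(K, z) = K + 0 = K)
W(-8, -6)*(111 + 123) = -8*(111 + 123) = -8*234 = -1872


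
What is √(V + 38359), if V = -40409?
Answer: 5*I*√82 ≈ 45.277*I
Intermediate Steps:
√(V + 38359) = √(-40409 + 38359) = √(-2050) = 5*I*√82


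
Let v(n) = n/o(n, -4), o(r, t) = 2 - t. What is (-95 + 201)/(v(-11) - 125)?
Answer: -636/761 ≈ -0.83574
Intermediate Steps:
v(n) = n/6 (v(n) = n/(2 - 1*(-4)) = n/(2 + 4) = n/6)
(-95 + 201)/(v(-11) - 125) = (-95 + 201)/((1/6)*(-11) - 125) = 106/(-11/6 - 125) = 106/(-761/6) = 106*(-6/761) = -636/761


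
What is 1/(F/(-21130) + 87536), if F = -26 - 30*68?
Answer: 10565/924818873 ≈ 1.1424e-5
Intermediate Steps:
F = -2066 (F = -26 - 2040 = -2066)
1/(F/(-21130) + 87536) = 1/(-2066/(-21130) + 87536) = 1/(-2066*(-1/21130) + 87536) = 1/(1033/10565 + 87536) = 1/(924818873/10565) = 10565/924818873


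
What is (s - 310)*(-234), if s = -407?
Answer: 167778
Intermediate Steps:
(s - 310)*(-234) = (-407 - 310)*(-234) = -717*(-234) = 167778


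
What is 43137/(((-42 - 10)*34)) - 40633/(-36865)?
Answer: -1518406361/65177320 ≈ -23.297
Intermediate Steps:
43137/(((-42 - 10)*34)) - 40633/(-36865) = 43137/((-52*34)) - 40633*(-1/36865) = 43137/(-1768) + 40633/36865 = 43137*(-1/1768) + 40633/36865 = -43137/1768 + 40633/36865 = -1518406361/65177320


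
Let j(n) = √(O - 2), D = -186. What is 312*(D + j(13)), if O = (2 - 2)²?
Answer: -58032 + 312*I*√2 ≈ -58032.0 + 441.23*I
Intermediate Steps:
O = 0 (O = 0² = 0)
j(n) = I*√2 (j(n) = √(0 - 2) = √(-2) = I*√2)
312*(D + j(13)) = 312*(-186 + I*√2) = -58032 + 312*I*√2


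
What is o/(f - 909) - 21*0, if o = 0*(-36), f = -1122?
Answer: 0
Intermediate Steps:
o = 0
o/(f - 909) - 21*0 = 0/(-1122 - 909) - 21*0 = 0/(-2031) + 0 = 0*(-1/2031) + 0 = 0 + 0 = 0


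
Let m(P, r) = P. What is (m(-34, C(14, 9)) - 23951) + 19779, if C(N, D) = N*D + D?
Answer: -4206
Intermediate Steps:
C(N, D) = D + D*N (C(N, D) = D*N + D = D + D*N)
(m(-34, C(14, 9)) - 23951) + 19779 = (-34 - 23951) + 19779 = -23985 + 19779 = -4206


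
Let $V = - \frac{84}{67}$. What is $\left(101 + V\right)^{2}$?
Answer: $\frac{44662489}{4489} \approx 9949.3$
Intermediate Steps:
$V = - \frac{84}{67}$ ($V = \left(-84\right) \frac{1}{67} = - \frac{84}{67} \approx -1.2537$)
$\left(101 + V\right)^{2} = \left(101 - \frac{84}{67}\right)^{2} = \left(\frac{6683}{67}\right)^{2} = \frac{44662489}{4489}$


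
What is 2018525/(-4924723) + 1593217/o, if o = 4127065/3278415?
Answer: 5144587080523686728/4064930385599 ≈ 1.2656e+6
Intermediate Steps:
o = 825413/655683 (o = 4127065*(1/3278415) = 825413/655683 ≈ 1.2589)
2018525/(-4924723) + 1593217/o = 2018525/(-4924723) + 1593217/(825413/655683) = 2018525*(-1/4924723) + 1593217*(655683/825413) = -2018525/4924723 + 1044645302211/825413 = 5144587080523686728/4064930385599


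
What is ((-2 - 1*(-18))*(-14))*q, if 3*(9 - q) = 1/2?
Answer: -5936/3 ≈ -1978.7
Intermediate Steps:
q = 53/6 (q = 9 - ⅓/2 = 9 - ⅓*½ = 9 - ⅙ = 53/6 ≈ 8.8333)
((-2 - 1*(-18))*(-14))*q = ((-2 - 1*(-18))*(-14))*(53/6) = ((-2 + 18)*(-14))*(53/6) = (16*(-14))*(53/6) = -224*53/6 = -5936/3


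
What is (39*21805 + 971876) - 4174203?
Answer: -2351932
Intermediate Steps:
(39*21805 + 971876) - 4174203 = (850395 + 971876) - 4174203 = 1822271 - 4174203 = -2351932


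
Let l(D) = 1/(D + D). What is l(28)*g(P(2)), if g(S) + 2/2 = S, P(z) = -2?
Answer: -3/56 ≈ -0.053571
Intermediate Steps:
l(D) = 1/(2*D)
g(S) = -1 + S
l(28)*g(P(2)) = ((1/2)/28)*(-1 - 2) = ((1/2)*(1/28))*(-3) = (1/56)*(-3) = -3/56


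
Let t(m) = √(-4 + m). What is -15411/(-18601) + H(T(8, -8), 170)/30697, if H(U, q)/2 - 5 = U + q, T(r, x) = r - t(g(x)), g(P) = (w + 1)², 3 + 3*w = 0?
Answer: 43625403/51908627 - 4*I/30697 ≈ 0.84043 - 0.00013031*I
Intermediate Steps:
w = -1 (w = -1 + (⅓)*0 = -1 + 0 = -1)
g(P) = 0 (g(P) = (-1 + 1)² = 0² = 0)
T(r, x) = r - 2*I (T(r, x) = r - √(-4 + 0) = r - √(-4) = r - 2*I)
H(U, q) = 10 + 2*U + 2*q (H(U, q) = 10 + 2*(U + q) = 10 + (2*U + 2*q) = 10 + 2*U + 2*q)
-15411/(-18601) + H(T(8, -8), 170)/30697 = -15411/(-18601) + (10 + 2*(8 - 2*I) + 2*170)/30697 = -15411*(-1/18601) + (10 + (16 - 4*I) + 340)*(1/30697) = 1401/1691 + (366 - 4*I)*(1/30697) = 1401/1691 + (366/30697 - 4*I/30697) = 43625403/51908627 - 4*I/30697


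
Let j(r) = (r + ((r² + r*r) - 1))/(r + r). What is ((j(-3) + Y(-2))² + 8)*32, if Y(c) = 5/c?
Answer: 9032/9 ≈ 1003.6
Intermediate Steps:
j(r) = (-1 + r + 2*r²)/(2*r) (j(r) = (r + ((r² + r²) - 1))/((2*r)) = (r + (2*r² - 1))*(1/(2*r)) = (r + (-1 + 2*r²))*(1/(2*r)) = (-1 + r + 2*r²)*(1/(2*r)) = (-1 + r + 2*r²)/(2*r))
((j(-3) + Y(-2))² + 8)*32 = (((½ - 3 - ½/(-3)) + 5/(-2))² + 8)*32 = (((½ - 3 - ½*(-⅓)) + 5*(-½))² + 8)*32 = (((½ - 3 + ⅙) - 5/2)² + 8)*32 = ((-7/3 - 5/2)² + 8)*32 = ((-29/6)² + 8)*32 = (841/36 + 8)*32 = (1129/36)*32 = 9032/9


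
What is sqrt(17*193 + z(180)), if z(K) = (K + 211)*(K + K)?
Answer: sqrt(144041) ≈ 379.53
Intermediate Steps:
z(K) = 2*K*(211 + K) (z(K) = (211 + K)*(2*K) = 2*K*(211 + K))
sqrt(17*193 + z(180)) = sqrt(17*193 + 2*180*(211 + 180)) = sqrt(3281 + 2*180*391) = sqrt(3281 + 140760) = sqrt(144041)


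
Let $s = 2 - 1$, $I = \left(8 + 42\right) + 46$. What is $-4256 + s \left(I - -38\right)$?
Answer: $-4122$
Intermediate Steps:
$I = 96$ ($I = 50 + 46 = 96$)
$s = 1$ ($s = 2 - 1 = 1$)
$-4256 + s \left(I - -38\right) = -4256 + 1 \left(96 - -38\right) = -4256 + 1 \left(96 + 38\right) = -4256 + 1 \cdot 134 = -4256 + 134 = -4122$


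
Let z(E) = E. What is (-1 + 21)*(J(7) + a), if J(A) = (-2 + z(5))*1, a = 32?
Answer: 700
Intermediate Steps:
J(A) = 3 (J(A) = (-2 + 5)*1 = 3*1 = 3)
(-1 + 21)*(J(7) + a) = (-1 + 21)*(3 + 32) = 20*35 = 700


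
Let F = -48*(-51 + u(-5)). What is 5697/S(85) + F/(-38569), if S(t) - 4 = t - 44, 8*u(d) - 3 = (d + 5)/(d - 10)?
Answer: 24402027/192845 ≈ 126.54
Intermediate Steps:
u(d) = 3/8 + (5 + d)/(8*(-10 + d)) (u(d) = 3/8 + ((d + 5)/(d - 10))/8 = 3/8 + ((5 + d)/(-10 + d))/8 = 3/8 + (5 + d)/(8*(-10 + d)))
S(t) = -40 + t (S(t) = 4 + (t - 44) = 4 + (-44 + t) = -40 + t)
F = 2430 (F = -48*(-51 + (-25 + 4*(-5))/(8*(-10 - 5))) = -48*(-51 + (⅛)*(-25 - 20)/(-15)) = -48*(-51 + (⅛)*(-1/15)*(-45)) = -48*(-51 + 3/8) = -48*(-405/8) = 2430)
5697/S(85) + F/(-38569) = 5697/(-40 + 85) + 2430/(-38569) = 5697/45 + 2430*(-1/38569) = 5697*(1/45) - 2430/38569 = 633/5 - 2430/38569 = 24402027/192845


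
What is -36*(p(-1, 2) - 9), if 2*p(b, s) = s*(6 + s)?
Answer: 36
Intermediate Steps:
p(b, s) = s*(6 + s)/2 (p(b, s) = (s*(6 + s))/2 = s*(6 + s)/2)
-36*(p(-1, 2) - 9) = -36*((½)*2*(6 + 2) - 9) = -36*((½)*2*8 - 9) = -36*(8 - 9) = -36*(-1) = 36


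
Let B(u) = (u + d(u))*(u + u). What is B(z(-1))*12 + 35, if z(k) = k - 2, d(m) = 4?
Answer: -37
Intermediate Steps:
z(k) = -2 + k
B(u) = 2*u*(4 + u) (B(u) = (u + 4)*(u + u) = (4 + u)*(2*u) = 2*u*(4 + u))
B(z(-1))*12 + 35 = (2*(-2 - 1)*(4 + (-2 - 1)))*12 + 35 = (2*(-3)*(4 - 3))*12 + 35 = (2*(-3)*1)*12 + 35 = -6*12 + 35 = -72 + 35 = -37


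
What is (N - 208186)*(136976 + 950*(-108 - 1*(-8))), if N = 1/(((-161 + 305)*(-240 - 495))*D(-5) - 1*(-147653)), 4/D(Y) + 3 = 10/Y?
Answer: -2030245319359224/232325 ≈ -8.7388e+9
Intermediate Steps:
D(Y) = 4/(-3 + 10/Y)
N = 1/232325 (N = 1/(((-161 + 305)*(-240 - 495))*(-4*(-5)/(-10 + 3*(-5))) - 1*(-147653)) = 1/((144*(-735))*(-4*(-5)/(-10 - 15)) + 147653) = 1/(-(-423360)*(-5)/(-25) + 147653) = 1/(-(-423360)*(-5)*(-1)/25 + 147653) = 1/(-105840*(-⅘) + 147653) = 1/(84672 + 147653) = 1/232325 ≈ 4.3043e-6)
(N - 208186)*(136976 + 950*(-108 - 1*(-8))) = (1/232325 - 208186)*(136976 + 950*(-108 - 1*(-8))) = -48366812449*(136976 + 950*(-108 + 8))/232325 = -48366812449*(136976 + 950*(-100))/232325 = -48366812449*(136976 - 95000)/232325 = -48366812449/232325*41976 = -2030245319359224/232325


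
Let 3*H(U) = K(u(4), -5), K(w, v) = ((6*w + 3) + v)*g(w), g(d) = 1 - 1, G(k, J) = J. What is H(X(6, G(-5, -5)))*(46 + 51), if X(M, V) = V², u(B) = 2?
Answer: 0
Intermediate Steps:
g(d) = 0
K(w, v) = 0 (K(w, v) = ((6*w + 3) + v)*0 = ((3 + 6*w) + v)*0 = (3 + v + 6*w)*0 = 0)
H(U) = 0 (H(U) = (⅓)*0 = 0)
H(X(6, G(-5, -5)))*(46 + 51) = 0*(46 + 51) = 0*97 = 0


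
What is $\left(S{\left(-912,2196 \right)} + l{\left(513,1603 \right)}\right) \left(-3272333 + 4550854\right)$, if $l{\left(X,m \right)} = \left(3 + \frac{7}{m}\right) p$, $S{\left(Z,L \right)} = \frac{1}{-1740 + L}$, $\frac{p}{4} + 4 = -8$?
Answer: $- \frac{19252883360515}{104424} \approx -1.8437 \cdot 10^{8}$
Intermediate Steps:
$p = -48$ ($p = -16 + 4 \left(-8\right) = -16 - 32 = -48$)
$l{\left(X,m \right)} = -144 - \frac{336}{m}$ ($l{\left(X,m \right)} = \left(3 + \frac{7}{m}\right) \left(-48\right) = -144 - \frac{336}{m}$)
$\left(S{\left(-912,2196 \right)} + l{\left(513,1603 \right)}\right) \left(-3272333 + 4550854\right) = \left(\frac{1}{-1740 + 2196} - \left(144 + \frac{336}{1603}\right)\right) \left(-3272333 + 4550854\right) = \left(\frac{1}{456} - \frac{33024}{229}\right) 1278521 = \left(- \frac{15058715}{104424}\right) 1278521 = - \frac{19252883360515}{104424}$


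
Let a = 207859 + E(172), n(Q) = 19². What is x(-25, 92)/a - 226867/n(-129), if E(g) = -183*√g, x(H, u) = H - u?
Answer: -9800573288509774/15595056962053 - 42822*√43/43199603773 ≈ -628.44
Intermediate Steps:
n(Q) = 361
a = 207859 - 366*√43 ≈ 2.0546e+5
x(-25, 92)/a - 226867/n(-129) = (-25 - 1*92)/(207859 - 366*√43) - 226867/361 = (-25 - 92)/(207859 - 366*√43) - 226867*1/361 = -117/(207859 - 366*√43) - 226867/361 = -226867/361 - 117/(207859 - 366*√43)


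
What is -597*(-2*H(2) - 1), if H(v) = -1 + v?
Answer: 1791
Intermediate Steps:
-597*(-2*H(2) - 1) = -597*(-2*(-1 + 2) - 1) = -597*(-2*1 - 1) = -597*(-2 - 1) = -597*(-3) = 1791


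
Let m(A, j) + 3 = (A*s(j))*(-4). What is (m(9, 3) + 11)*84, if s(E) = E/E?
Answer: -2352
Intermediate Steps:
s(E) = 1
m(A, j) = -3 - 4*A (m(A, j) = -3 + (A*1)*(-4) = -3 + A*(-4) = -3 - 4*A)
(m(9, 3) + 11)*84 = ((-3 - 4*9) + 11)*84 = ((-3 - 36) + 11)*84 = (-39 + 11)*84 = -28*84 = -2352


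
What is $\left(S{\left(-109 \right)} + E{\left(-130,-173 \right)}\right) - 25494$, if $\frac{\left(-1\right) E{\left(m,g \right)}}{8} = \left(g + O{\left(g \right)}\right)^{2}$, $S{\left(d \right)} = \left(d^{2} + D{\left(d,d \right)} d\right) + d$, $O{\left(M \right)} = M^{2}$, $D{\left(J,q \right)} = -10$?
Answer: $-7083368920$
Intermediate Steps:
$S{\left(d \right)} = d^{2} - 9 d$ ($S{\left(d \right)} = \left(d^{2} - 10 d\right) + d = d^{2} - 9 d$)
$E{\left(m,g \right)} = - 8 \left(g + g^{2}\right)^{2}$
$\left(S{\left(-109 \right)} + E{\left(-130,-173 \right)}\right) - 25494 = \left(- 109 \left(-9 - 109\right) - 8 \left(-173\right)^{2} \left(1 - 173\right)^{2}\right) - 25494 = \left(\left(-109\right) \left(-118\right) - 239432 \left(-172\right)^{2}\right) - 25494 = \left(12862 - 239432 \cdot 29584\right) - 25494 = \left(12862 - 7083356288\right) - 25494 = -7083343426 - 25494 = -7083368920$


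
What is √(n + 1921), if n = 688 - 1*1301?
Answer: 2*√327 ≈ 36.166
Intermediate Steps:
n = -613 (n = 688 - 1301 = -613)
√(n + 1921) = √(-613 + 1921) = √1308 = 2*√327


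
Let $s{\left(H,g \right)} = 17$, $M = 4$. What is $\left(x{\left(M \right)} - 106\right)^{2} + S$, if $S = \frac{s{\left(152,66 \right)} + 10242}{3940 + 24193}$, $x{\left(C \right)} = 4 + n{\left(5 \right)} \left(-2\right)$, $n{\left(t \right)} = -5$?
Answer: $\frac{238127971}{28133} \approx 8464.4$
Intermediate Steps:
$x{\left(C \right)} = 14$ ($x{\left(C \right)} = 4 - -10 = 4 + 10 = 14$)
$S = \frac{10259}{28133}$ ($S = \frac{17 + 10242}{3940 + 24193} = \frac{10259}{28133} \approx 0.36466$)
$\left(x{\left(M \right)} - 106\right)^{2} + S = \left(14 - 106\right)^{2} + \frac{10259}{28133} = \left(-92\right)^{2} + \frac{10259}{28133} = 8464 + \frac{10259}{28133} = \frac{238127971}{28133}$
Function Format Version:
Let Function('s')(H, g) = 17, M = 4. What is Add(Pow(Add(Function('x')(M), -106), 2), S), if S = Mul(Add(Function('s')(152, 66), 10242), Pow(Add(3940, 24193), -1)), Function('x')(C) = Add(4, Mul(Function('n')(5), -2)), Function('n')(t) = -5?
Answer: Rational(238127971, 28133) ≈ 8464.4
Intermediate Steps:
Function('x')(C) = 14 (Function('x')(C) = Add(4, Mul(-5, -2)) = Add(4, 10) = 14)
S = Rational(10259, 28133) (S = Mul(Add(17, 10242), Pow(Add(3940, 24193), -1)) = Mul(10259, Pow(28133, -1)) = Mul(10259, Rational(1, 28133)) = Rational(10259, 28133) ≈ 0.36466)
Add(Pow(Add(Function('x')(M), -106), 2), S) = Add(Pow(Add(14, -106), 2), Rational(10259, 28133)) = Add(Pow(-92, 2), Rational(10259, 28133)) = Add(8464, Rational(10259, 28133)) = Rational(238127971, 28133)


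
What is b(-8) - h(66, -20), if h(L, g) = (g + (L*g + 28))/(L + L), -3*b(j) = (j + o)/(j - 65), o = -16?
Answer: 23680/2409 ≈ 9.8298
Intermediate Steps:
b(j) = -(-16 + j)/(3*(-65 + j)) (b(j) = -(j - 16)/(3*(j - 65)) = -(-16 + j)/(3*(-65 + j)))
h(L, g) = (28 + g + L*g)/(2*L) (h(L, g) = (g + (28 + L*g))/((2*L)) = (28 + g + L*g)*(1/(2*L)) = (28 + g + L*g)/(2*L))
b(-8) - h(66, -20) = (16 - 1*(-8))/(3*(-65 - 8)) - (28 - 20 + 66*(-20))/(2*66) = (⅓)*(16 + 8)/(-73) - (28 - 20 - 1320)/(2*66) = (⅓)*(-1/73)*24 - (-1312)/(2*66) = -8/73 - 1*(-328/33) = -8/73 + 328/33 = 23680/2409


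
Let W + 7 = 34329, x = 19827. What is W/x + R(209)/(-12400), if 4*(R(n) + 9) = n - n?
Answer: 425771243/245854800 ≈ 1.7318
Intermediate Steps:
W = 34322 (W = -7 + 34329 = 34322)
R(n) = -9 (R(n) = -9 + (n - n)/4 = -9 + (1/4)*0 = -9 + 0 = -9)
W/x + R(209)/(-12400) = 34322/19827 - 9/(-12400) = 34322*(1/19827) - 9*(-1/12400) = 34322/19827 + 9/12400 = 425771243/245854800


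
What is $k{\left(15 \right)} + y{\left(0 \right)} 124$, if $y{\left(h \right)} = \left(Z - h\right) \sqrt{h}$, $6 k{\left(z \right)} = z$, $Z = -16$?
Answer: $\frac{5}{2} \approx 2.5$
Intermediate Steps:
$k{\left(z \right)} = \frac{z}{6}$
$y{\left(h \right)} = \sqrt{h} \left(-16 - h\right)$ ($y{\left(h \right)} = \left(-16 - h\right) \sqrt{h} = \sqrt{h} \left(-16 - h\right)$)
$k{\left(15 \right)} + y{\left(0 \right)} 124 = \frac{1}{6} \cdot 15 + \sqrt{0} \left(-16 - 0\right) 124 = \frac{5}{2} + 0 \left(-16 + 0\right) 124 = \frac{5}{2} + 0 \left(-16\right) 124 = \frac{5}{2} + 0 \cdot 124 = \frac{5}{2} + 0 = \frac{5}{2}$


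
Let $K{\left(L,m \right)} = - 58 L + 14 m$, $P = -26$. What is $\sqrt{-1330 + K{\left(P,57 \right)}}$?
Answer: $4 \sqrt{61} \approx 31.241$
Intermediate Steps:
$\sqrt{-1330 + K{\left(P,57 \right)}} = \sqrt{-1330 + \left(\left(-58\right) \left(-26\right) + 14 \cdot 57\right)} = \sqrt{-1330 + \left(1508 + 798\right)} = \sqrt{-1330 + 2306} = \sqrt{976} = 4 \sqrt{61}$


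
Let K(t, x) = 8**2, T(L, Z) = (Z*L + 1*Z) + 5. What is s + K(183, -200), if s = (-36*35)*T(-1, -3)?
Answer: -6236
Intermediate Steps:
T(L, Z) = 5 + Z + L*Z (T(L, Z) = (L*Z + Z) + 5 = (Z + L*Z) + 5 = 5 + Z + L*Z)
K(t, x) = 64
s = -6300 (s = (-36*35)*(5 - 3 - 1*(-3)) = -1260*(5 - 3 + 3) = -1260*5 = -6300)
s + K(183, -200) = -6300 + 64 = -6236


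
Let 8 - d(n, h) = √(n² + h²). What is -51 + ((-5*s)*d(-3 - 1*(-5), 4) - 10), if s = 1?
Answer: -101 + 10*√5 ≈ -78.639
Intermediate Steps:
d(n, h) = 8 - √(h² + n²) (d(n, h) = 8 - √(n² + h²) = 8 - √(h² + n²))
-51 + ((-5*s)*d(-3 - 1*(-5), 4) - 10) = -51 + ((-5*1)*(8 - √(4² + (-3 - 1*(-5))²)) - 10) = -51 + (-5*(8 - √(16 + (-3 + 5)²)) - 10) = -51 + (-5*(8 - √(16 + 2²)) - 10) = -51 + (-5*(8 - √(16 + 4)) - 10) = -51 + (-5*(8 - √20) - 10) = -51 + (-5*(8 - 2*√5) - 10) = -51 + ((-40 + 10*√5) - 10) = -51 + (-50 + 10*√5) = -101 + 10*√5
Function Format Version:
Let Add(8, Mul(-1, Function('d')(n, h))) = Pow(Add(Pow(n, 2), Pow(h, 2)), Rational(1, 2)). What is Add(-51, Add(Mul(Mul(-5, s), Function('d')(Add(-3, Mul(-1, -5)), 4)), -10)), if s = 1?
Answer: Add(-101, Mul(10, Pow(5, Rational(1, 2)))) ≈ -78.639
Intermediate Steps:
Function('d')(n, h) = Add(8, Mul(-1, Pow(Add(Pow(h, 2), Pow(n, 2)), Rational(1, 2)))) (Function('d')(n, h) = Add(8, Mul(-1, Pow(Add(Pow(n, 2), Pow(h, 2)), Rational(1, 2)))) = Add(8, Mul(-1, Pow(Add(Pow(h, 2), Pow(n, 2)), Rational(1, 2)))))
Add(-51, Add(Mul(Mul(-5, s), Function('d')(Add(-3, Mul(-1, -5)), 4)), -10)) = Add(-51, Add(Mul(Mul(-5, 1), Add(8, Mul(-1, Pow(Add(Pow(4, 2), Pow(Add(-3, Mul(-1, -5)), 2)), Rational(1, 2))))), -10)) = Add(-51, Add(Mul(-5, Add(8, Mul(-1, Pow(Add(16, Pow(Add(-3, 5), 2)), Rational(1, 2))))), -10)) = Add(-51, Add(Mul(-5, Add(8, Mul(-1, Pow(Add(16, Pow(2, 2)), Rational(1, 2))))), -10)) = Add(-51, Add(Mul(-5, Add(8, Mul(-1, Pow(Add(16, 4), Rational(1, 2))))), -10)) = Add(-51, Add(Mul(-5, Add(8, Mul(-1, Pow(20, Rational(1, 2))))), -10)) = Add(-51, Add(Mul(-5, Add(8, Mul(-1, Mul(2, Pow(5, Rational(1, 2)))))), -10)) = Add(-51, Add(Mul(-5, Add(8, Mul(-2, Pow(5, Rational(1, 2))))), -10)) = Add(-51, Add(Add(-40, Mul(10, Pow(5, Rational(1, 2)))), -10)) = Add(-51, Add(-50, Mul(10, Pow(5, Rational(1, 2))))) = Add(-101, Mul(10, Pow(5, Rational(1, 2))))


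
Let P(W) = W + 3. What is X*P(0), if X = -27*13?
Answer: -1053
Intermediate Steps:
P(W) = 3 + W
X = -351
X*P(0) = -351*(3 + 0) = -351*3 = -1053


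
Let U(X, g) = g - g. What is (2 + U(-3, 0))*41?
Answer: 82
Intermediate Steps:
U(X, g) = 0
(2 + U(-3, 0))*41 = (2 + 0)*41 = 2*41 = 82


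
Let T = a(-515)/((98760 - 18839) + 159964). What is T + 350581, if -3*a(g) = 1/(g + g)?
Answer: 259866290641651/741244650 ≈ 3.5058e+5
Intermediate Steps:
a(g) = -1/(6*g) (a(g) = -1/(3*(g + g)) = -1/(2*g)/3 = -1/(6*g))
T = 1/741244650 (T = (-⅙/(-515))/((98760 - 18839) + 159964) = (-⅙*(-1/515))/(79921 + 159964) = (1/3090)/239885 = (1/3090)*(1/239885) = 1/741244650 ≈ 1.3491e-9)
T + 350581 = 1/741244650 + 350581 = 259866290641651/741244650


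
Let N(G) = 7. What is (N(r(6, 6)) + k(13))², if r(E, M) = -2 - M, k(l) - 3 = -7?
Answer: 9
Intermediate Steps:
k(l) = -4 (k(l) = 3 - 7 = -4)
(N(r(6, 6)) + k(13))² = (7 - 4)² = 3² = 9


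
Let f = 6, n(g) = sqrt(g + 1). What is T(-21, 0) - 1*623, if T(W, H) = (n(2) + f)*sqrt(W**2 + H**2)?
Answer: -497 + 21*sqrt(3) ≈ -460.63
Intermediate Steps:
n(g) = sqrt(1 + g)
T(W, H) = sqrt(H**2 + W**2)*(6 + sqrt(3)) (T(W, H) = (sqrt(1 + 2) + 6)*sqrt(W**2 + H**2) = (sqrt(3) + 6)*sqrt(H**2 + W**2) = (6 + sqrt(3))*sqrt(H**2 + W**2) = sqrt(H**2 + W**2)*(6 + sqrt(3)))
T(-21, 0) - 1*623 = sqrt(0**2 + (-21)**2)*(6 + sqrt(3)) - 1*623 = sqrt(0 + 441)*(6 + sqrt(3)) - 623 = sqrt(441)*(6 + sqrt(3)) - 623 = 21*(6 + sqrt(3)) - 623 = (126 + 21*sqrt(3)) - 623 = -497 + 21*sqrt(3)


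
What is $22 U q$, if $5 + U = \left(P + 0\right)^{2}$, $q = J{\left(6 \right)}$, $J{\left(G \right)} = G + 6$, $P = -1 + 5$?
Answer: $2904$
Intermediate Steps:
$P = 4$
$J{\left(G \right)} = 6 + G$
$q = 12$ ($q = 6 + 6 = 12$)
$U = 11$ ($U = -5 + \left(4 + 0\right)^{2} = -5 + 4^{2} = -5 + 16 = 11$)
$22 U q = 22 \cdot 11 \cdot 12 = 242 \cdot 12 = 2904$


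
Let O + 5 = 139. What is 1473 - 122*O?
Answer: -14875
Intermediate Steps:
O = 134 (O = -5 + 139 = 134)
1473 - 122*O = 1473 - 122*134 = 1473 - 16348 = -14875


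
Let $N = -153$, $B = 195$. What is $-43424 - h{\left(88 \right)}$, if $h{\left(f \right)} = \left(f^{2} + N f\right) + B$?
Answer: $-37899$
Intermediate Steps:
$h{\left(f \right)} = 195 + f^{2} - 153 f$ ($h{\left(f \right)} = \left(f^{2} - 153 f\right) + 195 = 195 + f^{2} - 153 f$)
$-43424 - h{\left(88 \right)} = -43424 - \left(195 + 88^{2} - 13464\right) = -43424 - \left(195 + 7744 - 13464\right) = -43424 - -5525 = -43424 + 5525 = -37899$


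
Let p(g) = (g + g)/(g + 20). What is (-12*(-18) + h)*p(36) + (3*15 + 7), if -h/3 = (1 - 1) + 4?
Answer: 2200/7 ≈ 314.29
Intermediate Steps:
h = -12 (h = -3*((1 - 1) + 4) = -3*(0 + 4) = -3*4 = -12)
p(g) = 2*g/(20 + g) (p(g) = (2*g)/(20 + g) = 2*g/(20 + g))
(-12*(-18) + h)*p(36) + (3*15 + 7) = (-12*(-18) - 12)*(2*36/(20 + 36)) + (3*15 + 7) = (216 - 12)*(2*36/56) + (45 + 7) = 204*(2*36*(1/56)) + 52 = 204*(9/7) + 52 = 1836/7 + 52 = 2200/7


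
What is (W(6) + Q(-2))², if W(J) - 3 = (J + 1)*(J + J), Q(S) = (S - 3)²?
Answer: 12544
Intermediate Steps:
Q(S) = (-3 + S)²
W(J) = 3 + 2*J*(1 + J) (W(J) = 3 + (J + 1)*(J + J) = 3 + (1 + J)*(2*J) = 3 + 2*J*(1 + J))
(W(6) + Q(-2))² = ((3 + 2*6 + 2*6²) + (-3 - 2)²)² = ((3 + 12 + 2*36) + (-5)²)² = ((3 + 12 + 72) + 25)² = (87 + 25)² = 112² = 12544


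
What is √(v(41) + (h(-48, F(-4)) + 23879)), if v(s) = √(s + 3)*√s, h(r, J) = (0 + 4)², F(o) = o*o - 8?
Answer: √(23895 + 2*√451) ≈ 154.72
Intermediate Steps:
F(o) = -8 + o² (F(o) = o² - 8 = -8 + o²)
h(r, J) = 16 (h(r, J) = 4² = 16)
v(s) = √s*√(3 + s) (v(s) = √(3 + s)*√s = √s*√(3 + s))
√(v(41) + (h(-48, F(-4)) + 23879)) = √(√41*√(3 + 41) + (16 + 23879)) = √(√41*√44 + 23895) = √(√41*(2*√11) + 23895) = √(2*√451 + 23895) = √(23895 + 2*√451)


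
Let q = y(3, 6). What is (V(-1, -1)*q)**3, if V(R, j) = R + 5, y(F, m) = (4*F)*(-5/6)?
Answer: -64000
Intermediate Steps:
y(F, m) = -10*F/3 (y(F, m) = (4*F)*(-5*1/6) = (4*F)*(-5/6) = -10*F/3)
V(R, j) = 5 + R
q = -10 (q = -10/3*3 = -10)
(V(-1, -1)*q)**3 = ((5 - 1)*(-10))**3 = (4*(-10))**3 = (-40)**3 = -64000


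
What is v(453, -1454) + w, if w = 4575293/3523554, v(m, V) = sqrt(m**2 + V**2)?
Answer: 4575293/3523554 + 5*sqrt(92773) ≈ 1524.2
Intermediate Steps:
v(m, V) = sqrt(V**2 + m**2)
w = 4575293/3523554 (w = 4575293*(1/3523554) = 4575293/3523554 ≈ 1.2985)
v(453, -1454) + w = sqrt((-1454)**2 + 453**2) + 4575293/3523554 = sqrt(2114116 + 205209) + 4575293/3523554 = sqrt(2319325) + 4575293/3523554 = 5*sqrt(92773) + 4575293/3523554 = 4575293/3523554 + 5*sqrt(92773)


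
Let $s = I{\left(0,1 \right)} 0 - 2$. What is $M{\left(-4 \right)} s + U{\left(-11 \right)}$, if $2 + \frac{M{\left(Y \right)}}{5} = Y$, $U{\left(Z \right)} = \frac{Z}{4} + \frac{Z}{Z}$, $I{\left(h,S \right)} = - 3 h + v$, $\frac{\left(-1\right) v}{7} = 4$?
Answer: $\frac{233}{4} \approx 58.25$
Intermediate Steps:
$v = -28$ ($v = \left(-7\right) 4 = -28$)
$I{\left(h,S \right)} = -28 - 3 h$ ($I{\left(h,S \right)} = - 3 h - 28 = -28 - 3 h$)
$U{\left(Z \right)} = 1 + \frac{Z}{4}$ ($U{\left(Z \right)} = Z \frac{1}{4} + 1 = \frac{Z}{4} + 1 = 1 + \frac{Z}{4}$)
$M{\left(Y \right)} = -10 + 5 Y$
$s = -2$ ($s = \left(-28 - 0\right) 0 - 2 = \left(-28 + 0\right) 0 - 2 = \left(-28\right) 0 - 2 = 0 - 2 = -2$)
$M{\left(-4 \right)} s + U{\left(-11 \right)} = \left(-10 + 5 \left(-4\right)\right) \left(-2\right) + \left(1 + \frac{1}{4} \left(-11\right)\right) = \left(-10 - 20\right) \left(-2\right) + \left(1 - \frac{11}{4}\right) = \left(-30\right) \left(-2\right) - \frac{7}{4} = 60 - \frac{7}{4} = \frac{233}{4}$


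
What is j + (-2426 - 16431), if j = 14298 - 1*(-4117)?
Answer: -442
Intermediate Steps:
j = 18415 (j = 14298 + 4117 = 18415)
j + (-2426 - 16431) = 18415 + (-2426 - 16431) = 18415 - 18857 = -442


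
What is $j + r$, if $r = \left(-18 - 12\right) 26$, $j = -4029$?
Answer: $-4809$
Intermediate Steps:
$r = -780$ ($r = \left(-30\right) 26 = -780$)
$j + r = -4029 - 780 = -4809$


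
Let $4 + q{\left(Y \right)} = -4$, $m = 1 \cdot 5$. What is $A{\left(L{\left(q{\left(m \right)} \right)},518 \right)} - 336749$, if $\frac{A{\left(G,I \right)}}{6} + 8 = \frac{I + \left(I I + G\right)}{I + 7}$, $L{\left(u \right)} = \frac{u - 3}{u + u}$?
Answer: $- \frac{467214317}{1400} \approx -3.3372 \cdot 10^{5}$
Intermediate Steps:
$m = 5$
$q{\left(Y \right)} = -8$ ($q{\left(Y \right)} = -4 - 4 = -8$)
$L{\left(u \right)} = \frac{-3 + u}{2 u}$
$A{\left(G,I \right)} = -48 + \frac{6 \left(G + I + I^{2}\right)}{7 + I}$ ($A{\left(G,I \right)} = -48 + 6 \frac{I + \left(I I + G\right)}{I + 7} = -48 + 6 \frac{I + \left(I^{2} + G\right)}{7 + I} = -48 + 6 \frac{I + \left(G + I^{2}\right)}{7 + I} = -48 + 6 \frac{G + I + I^{2}}{7 + I} = -48 + \frac{6 \left(G + I + I^{2}\right)}{7 + I}$)
$A{\left(L{\left(q{\left(m \right)} \right)},518 \right)} - 336749 = \frac{6 \left(-56 + \frac{-3 - 8}{2 \left(-8\right)} + 518^{2} - 3626\right)}{7 + 518} - 336749 = \frac{6 \left(-56 + \frac{1}{2} \left(- \frac{1}{8}\right) \left(-11\right) + 268324 - 3626\right)}{525} - 336749 = 6 \cdot \frac{1}{525} \left(-56 + \frac{11}{16} + 268324 - 3626\right) - 336749 = 6 \cdot \frac{1}{525} \cdot \frac{4234283}{16} - 336749 = \frac{4234283}{1400} - 336749 = - \frac{467214317}{1400}$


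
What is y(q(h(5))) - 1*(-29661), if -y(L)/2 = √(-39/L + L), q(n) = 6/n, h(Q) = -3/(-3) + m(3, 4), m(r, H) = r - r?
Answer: 29661 - I*√2 ≈ 29661.0 - 1.4142*I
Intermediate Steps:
m(r, H) = 0
h(Q) = 1 (h(Q) = -3/(-3) + 0 = -⅓*(-3) + 0 = 1 + 0 = 1)
y(L) = -2*√(L - 39/L) (y(L) = -2*√(-39/L + L) = -2*√(L - 39/L))
y(q(h(5))) - 1*(-29661) = -2*√(6/1 - 39/(6/1)) - 1*(-29661) = -2*√(6*1 - 39/(6*1)) + 29661 = -2*√(6 - 39/6) + 29661 = -2*√(6 - 39*⅙) + 29661 = -2*√(6 - 13/2) + 29661 = -I*√2 + 29661 = 29661 - I*√2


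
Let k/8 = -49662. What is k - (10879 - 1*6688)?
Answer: -401487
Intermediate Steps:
k = -397296 (k = 8*(-49662) = -397296)
k - (10879 - 1*6688) = -397296 - (10879 - 1*6688) = -397296 - (10879 - 6688) = -397296 - 1*4191 = -397296 - 4191 = -401487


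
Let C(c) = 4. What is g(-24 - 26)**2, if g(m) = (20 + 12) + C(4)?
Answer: 1296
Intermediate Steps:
g(m) = 36 (g(m) = (20 + 12) + 4 = 32 + 4 = 36)
g(-24 - 26)**2 = 36**2 = 1296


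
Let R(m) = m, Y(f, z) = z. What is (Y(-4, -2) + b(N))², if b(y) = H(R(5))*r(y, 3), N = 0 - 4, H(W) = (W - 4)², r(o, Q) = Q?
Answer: 1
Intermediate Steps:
H(W) = (-4 + W)²
N = -4
b(y) = 3 (b(y) = (-4 + 5)²*3 = 1²*3 = 1*3 = 3)
(Y(-4, -2) + b(N))² = (-2 + 3)² = 1² = 1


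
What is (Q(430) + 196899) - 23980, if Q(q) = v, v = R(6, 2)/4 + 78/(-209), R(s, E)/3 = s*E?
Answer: 36141874/209 ≈ 1.7293e+5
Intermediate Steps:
R(s, E) = 3*E*s (R(s, E) = 3*(s*E) = 3*(E*s) = 3*E*s)
v = 1803/209 (v = (3*2*6)/4 + 78/(-209) = 36*(¼) + 78*(-1/209) = 9 - 78/209 = 1803/209 ≈ 8.6268)
Q(q) = 1803/209
(Q(430) + 196899) - 23980 = (1803/209 + 196899) - 23980 = 41153694/209 - 23980 = 36141874/209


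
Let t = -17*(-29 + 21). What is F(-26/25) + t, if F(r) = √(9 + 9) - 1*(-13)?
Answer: 149 + 3*√2 ≈ 153.24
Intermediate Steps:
F(r) = 13 + 3*√2 (F(r) = √18 + 13 = 3*√2 + 13 = 13 + 3*√2)
t = 136 (t = -17*(-8) = 136)
F(-26/25) + t = (13 + 3*√2) + 136 = 149 + 3*√2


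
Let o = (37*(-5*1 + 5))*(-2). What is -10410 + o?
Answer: -10410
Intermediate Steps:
o = 0 (o = (37*(-5 + 5))*(-2) = (37*0)*(-2) = 0*(-2) = 0)
-10410 + o = -10410 + 0 = -10410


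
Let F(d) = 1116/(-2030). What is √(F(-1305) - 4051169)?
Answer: I*√4173616149395/1015 ≈ 2012.8*I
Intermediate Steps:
F(d) = -558/1015 (F(d) = 1116*(-1/2030) = -558/1015)
√(F(-1305) - 4051169) = √(-558/1015 - 4051169) = √(-4111937093/1015) = I*√4173616149395/1015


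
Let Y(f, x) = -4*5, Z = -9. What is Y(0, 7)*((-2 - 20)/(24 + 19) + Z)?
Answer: 8180/43 ≈ 190.23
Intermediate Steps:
Y(f, x) = -20
Y(0, 7)*((-2 - 20)/(24 + 19) + Z) = -20*((-2 - 20)/(24 + 19) - 9) = -20*(-22/43 - 9) = -20*(-409/43) = 8180/43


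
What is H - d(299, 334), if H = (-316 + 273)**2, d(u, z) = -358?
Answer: 2207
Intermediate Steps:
H = 1849 (H = (-43)**2 = 1849)
H - d(299, 334) = 1849 - 1*(-358) = 1849 + 358 = 2207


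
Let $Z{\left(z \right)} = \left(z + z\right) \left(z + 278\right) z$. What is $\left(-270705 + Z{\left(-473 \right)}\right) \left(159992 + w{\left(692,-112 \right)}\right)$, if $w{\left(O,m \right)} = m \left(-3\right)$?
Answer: $-14032710604920$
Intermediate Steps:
$Z{\left(z \right)} = 2 z^{2} \left(278 + z\right)$ ($Z{\left(z \right)} = 2 z \left(278 + z\right) z = 2 z^{2} \left(278 + z\right)$)
$w{\left(O,m \right)} = - 3 m$
$\left(-270705 + Z{\left(-473 \right)}\right) \left(159992 + w{\left(692,-112 \right)}\right) = \left(-270705 + 2 \left(-473\right)^{2} \left(278 - 473\right)\right) \left(159992 - -336\right) = \left(-270705 + 2 \cdot 223729 \left(-195\right)\right) \left(159992 + 336\right) = \left(-270705 - 87254310\right) 160328 = \left(-87525015\right) 160328 = -14032710604920$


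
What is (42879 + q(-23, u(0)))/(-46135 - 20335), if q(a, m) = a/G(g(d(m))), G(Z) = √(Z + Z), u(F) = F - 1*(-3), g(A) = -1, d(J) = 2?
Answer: -42879/66470 - I*√2/5780 ≈ -0.64509 - 0.00024467*I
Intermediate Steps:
u(F) = 3 + F (u(F) = F + 3 = 3 + F)
G(Z) = √2*√Z (G(Z) = √(2*Z) = √2*√Z)
q(a, m) = -I*a*√2/2 (q(a, m) = a/((√2*√(-1))) = a/((√2*I)) = a/((I*√2)) = a*(-I*√2/2) = -I*a*√2/2)
(42879 + q(-23, u(0)))/(-46135 - 20335) = (42879 - ½*I*(-23)*√2)/(-46135 - 20335) = (42879 + 23*I*√2/2)/(-66470) = (42879 + 23*I*√2/2)*(-1/66470) = -42879/66470 - I*√2/5780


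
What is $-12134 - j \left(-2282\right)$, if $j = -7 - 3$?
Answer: $-34954$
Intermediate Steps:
$j = -10$ ($j = -7 - 3 = -10$)
$-12134 - j \left(-2282\right) = -12134 - \left(-10\right) \left(-2282\right) = -12134 - 22820 = -34954$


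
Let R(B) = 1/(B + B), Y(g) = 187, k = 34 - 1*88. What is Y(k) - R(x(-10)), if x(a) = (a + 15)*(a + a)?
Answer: 37401/200 ≈ 187.00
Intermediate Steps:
k = -54 (k = 34 - 88 = -54)
x(a) = 2*a*(15 + a) (x(a) = (15 + a)*(2*a) = 2*a*(15 + a))
R(B) = 1/(2*B)
Y(k) - R(x(-10)) = 187 - 1/(2*(2*(-10)*(15 - 10))) = 187 - 1/(2*(2*(-10)*5)) = 187 - 1/(2*(-100)) = 187 - (-1)/(2*100) = 187 - 1*(-1/200) = 187 + 1/200 = 37401/200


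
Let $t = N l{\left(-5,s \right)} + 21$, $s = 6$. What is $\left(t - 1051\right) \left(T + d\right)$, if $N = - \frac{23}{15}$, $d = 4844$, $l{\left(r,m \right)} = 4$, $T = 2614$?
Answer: $- \frac{38637412}{5} \approx -7.7275 \cdot 10^{6}$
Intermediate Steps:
$N = - \frac{23}{15}$ ($N = \left(-23\right) \frac{1}{15} = - \frac{23}{15} \approx -1.5333$)
$t = \frac{223}{15}$ ($t = \left(- \frac{23}{15}\right) 4 + 21 = - \frac{92}{15} + 21 = \frac{223}{15} \approx 14.867$)
$\left(t - 1051\right) \left(T + d\right) = \left(\frac{223}{15} - 1051\right) \left(2614 + 4844\right) = \left(- \frac{15542}{15}\right) 7458 = - \frac{38637412}{5}$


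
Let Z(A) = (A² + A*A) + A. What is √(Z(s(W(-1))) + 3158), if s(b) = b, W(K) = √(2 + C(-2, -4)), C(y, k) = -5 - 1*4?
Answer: √(3144 + I*√7) ≈ 56.071 + 0.0236*I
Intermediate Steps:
C(y, k) = -9 (C(y, k) = -5 - 4 = -9)
W(K) = I*√7 (W(K) = √(2 - 9) = √(-7) = I*√7)
Z(A) = A + 2*A² (Z(A) = (A² + A²) + A = 2*A² + A = A + 2*A²)
√(Z(s(W(-1))) + 3158) = √((I*√7)*(1 + 2*(I*√7)) + 3158) = √((I*√7)*(1 + 2*I*√7) + 3158) = √(I*√7*(1 + 2*I*√7) + 3158) = √(3158 + I*√7*(1 + 2*I*√7))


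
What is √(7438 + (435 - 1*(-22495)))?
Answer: 4*√1898 ≈ 174.26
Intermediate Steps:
√(7438 + (435 - 1*(-22495))) = √(7438 + (435 + 22495)) = √(7438 + 22930) = √30368 = 4*√1898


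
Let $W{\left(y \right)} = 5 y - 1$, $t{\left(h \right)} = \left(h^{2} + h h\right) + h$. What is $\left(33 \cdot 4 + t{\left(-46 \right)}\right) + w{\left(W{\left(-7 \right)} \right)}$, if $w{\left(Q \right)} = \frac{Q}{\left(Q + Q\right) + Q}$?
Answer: $\frac{12955}{3} \approx 4318.3$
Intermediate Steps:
$t{\left(h \right)} = h + 2 h^{2}$ ($t{\left(h \right)} = \left(h^{2} + h^{2}\right) + h = 2 h^{2} + h = h + 2 h^{2}$)
$W{\left(y \right)} = -1 + 5 y$
$w{\left(Q \right)} = \frac{1}{3}$ ($w{\left(Q \right)} = \frac{Q}{2 Q + Q} = \frac{Q}{3 Q} = Q \frac{1}{3 Q} = \frac{1}{3}$)
$\left(33 \cdot 4 + t{\left(-46 \right)}\right) + w{\left(W{\left(-7 \right)} \right)} = \left(33 \cdot 4 - 46 \left(1 + 2 \left(-46\right)\right)\right) + \frac{1}{3} = \left(132 - 46 \left(1 - 92\right)\right) + \frac{1}{3} = \left(132 - -4186\right) + \frac{1}{3} = \left(132 + 4186\right) + \frac{1}{3} = 4318 + \frac{1}{3} = \frac{12955}{3}$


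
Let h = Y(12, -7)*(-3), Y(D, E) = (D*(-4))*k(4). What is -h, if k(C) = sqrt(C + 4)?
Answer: -288*sqrt(2) ≈ -407.29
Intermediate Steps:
k(C) = sqrt(4 + C)
Y(D, E) = -8*D*sqrt(2) (Y(D, E) = (D*(-4))*sqrt(4 + 4) = (-4*D)*sqrt(8) = (-4*D)*(2*sqrt(2)) = -8*D*sqrt(2))
h = 288*sqrt(2) (h = -8*12*sqrt(2)*(-3) = -96*sqrt(2)*(-3) = 288*sqrt(2) ≈ 407.29)
-h = -288*sqrt(2)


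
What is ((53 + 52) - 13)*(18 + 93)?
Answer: 10212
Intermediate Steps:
((53 + 52) - 13)*(18 + 93) = (105 - 13)*111 = 92*111 = 10212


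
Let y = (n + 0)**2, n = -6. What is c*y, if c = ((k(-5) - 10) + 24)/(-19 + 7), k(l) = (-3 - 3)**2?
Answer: -150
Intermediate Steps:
k(l) = 36 (k(l) = (-6)**2 = 36)
c = -25/6 (c = ((36 - 10) + 24)/(-19 + 7) = (26 + 24)/(-12) = 50*(-1/12) = -25/6 ≈ -4.1667)
y = 36 (y = (-6 + 0)**2 = (-6)**2 = 36)
c*y = -25/6*36 = -150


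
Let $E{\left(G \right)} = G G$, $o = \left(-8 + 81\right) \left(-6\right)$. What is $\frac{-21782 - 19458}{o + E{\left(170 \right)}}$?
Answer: $- \frac{20620}{14231} \approx -1.4489$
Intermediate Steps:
$o = -438$ ($o = 73 \left(-6\right) = -438$)
$E{\left(G \right)} = G^{2}$
$\frac{-21782 - 19458}{o + E{\left(170 \right)}} = \frac{-21782 - 19458}{-438 + 170^{2}} = - \frac{41240}{-438 + 28900} = - \frac{41240}{28462} = \left(-41240\right) \frac{1}{28462} = - \frac{20620}{14231}$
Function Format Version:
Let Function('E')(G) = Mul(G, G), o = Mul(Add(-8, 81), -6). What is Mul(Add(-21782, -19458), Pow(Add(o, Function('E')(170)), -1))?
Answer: Rational(-20620, 14231) ≈ -1.4489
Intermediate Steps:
o = -438 (o = Mul(73, -6) = -438)
Function('E')(G) = Pow(G, 2)
Mul(Add(-21782, -19458), Pow(Add(o, Function('E')(170)), -1)) = Mul(Add(-21782, -19458), Pow(Add(-438, Pow(170, 2)), -1)) = Mul(-41240, Pow(Add(-438, 28900), -1)) = Mul(-41240, Pow(28462, -1)) = Mul(-41240, Rational(1, 28462)) = Rational(-20620, 14231)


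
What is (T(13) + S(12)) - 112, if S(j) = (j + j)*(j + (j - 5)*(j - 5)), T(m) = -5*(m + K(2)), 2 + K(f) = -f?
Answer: 1307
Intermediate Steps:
K(f) = -2 - f
T(m) = 20 - 5*m (T(m) = -5*(m + (-2 - 1*2)) = -5*(m + (-2 - 2)) = -5*(m - 4) = -5*(-4 + m) = 20 - 5*m)
S(j) = 2*j*(j + (-5 + j)²) (S(j) = (2*j)*(j + (-5 + j)*(-5 + j)) = (2*j)*(j + (-5 + j)²) = 2*j*(j + (-5 + j)²))
(T(13) + S(12)) - 112 = ((20 - 5*13) + 2*12*(12 + (-5 + 12)²)) - 112 = ((20 - 65) + 2*12*(12 + 7²)) - 112 = (-45 + 2*12*(12 + 49)) - 112 = (-45 + 2*12*61) - 112 = (-45 + 1464) - 112 = 1419 - 112 = 1307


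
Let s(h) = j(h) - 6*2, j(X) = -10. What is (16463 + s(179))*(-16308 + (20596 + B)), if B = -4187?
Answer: 1660541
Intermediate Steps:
s(h) = -22 (s(h) = -10 - 6*2 = -10 - 12 = -22)
(16463 + s(179))*(-16308 + (20596 + B)) = (16463 - 22)*(-16308 + (20596 - 4187)) = 16441*(-16308 + 16409) = 16441*101 = 1660541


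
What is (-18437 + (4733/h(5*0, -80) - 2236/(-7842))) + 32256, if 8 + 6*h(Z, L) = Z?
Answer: 161067389/15684 ≈ 10270.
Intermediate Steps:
h(Z, L) = -4/3 + Z/6
(-18437 + (4733/h(5*0, -80) - 2236/(-7842))) + 32256 = (-18437 + (4733/(-4/3 + (5*0)/6) - 2236/(-7842))) + 32256 = (-18437 + (4733/(-4/3 + (1/6)*0) - 2236*(-1/7842))) + 32256 = (-18437 + (4733/(-4/3 + 0) + 1118/3921)) + 32256 = (-18437 + (4733/(-4/3) + 1118/3921)) + 32256 = (-18437 + (4733*(-3/4) + 1118/3921)) + 32256 = (-18437 + (-14199/4 + 1118/3921)) + 32256 = (-18437 - 55669807/15684) + 32256 = -344835715/15684 + 32256 = 161067389/15684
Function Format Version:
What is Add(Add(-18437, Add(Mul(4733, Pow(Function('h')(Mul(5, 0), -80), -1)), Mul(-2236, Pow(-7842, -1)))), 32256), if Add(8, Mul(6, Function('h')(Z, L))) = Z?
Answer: Rational(161067389, 15684) ≈ 10270.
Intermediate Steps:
Function('h')(Z, L) = Add(Rational(-4, 3), Mul(Rational(1, 6), Z))
Add(Add(-18437, Add(Mul(4733, Pow(Function('h')(Mul(5, 0), -80), -1)), Mul(-2236, Pow(-7842, -1)))), 32256) = Add(Add(-18437, Add(Mul(4733, Pow(Add(Rational(-4, 3), Mul(Rational(1, 6), Mul(5, 0))), -1)), Mul(-2236, Pow(-7842, -1)))), 32256) = Add(Add(-18437, Add(Mul(4733, Pow(Add(Rational(-4, 3), Mul(Rational(1, 6), 0)), -1)), Mul(-2236, Rational(-1, 7842)))), 32256) = Add(Add(-18437, Add(Mul(4733, Pow(Add(Rational(-4, 3), 0), -1)), Rational(1118, 3921))), 32256) = Add(Add(-18437, Add(Mul(4733, Pow(Rational(-4, 3), -1)), Rational(1118, 3921))), 32256) = Add(Add(-18437, Add(Mul(4733, Rational(-3, 4)), Rational(1118, 3921))), 32256) = Add(Add(-18437, Add(Rational(-14199, 4), Rational(1118, 3921))), 32256) = Add(Add(-18437, Rational(-55669807, 15684)), 32256) = Add(Rational(-344835715, 15684), 32256) = Rational(161067389, 15684)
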